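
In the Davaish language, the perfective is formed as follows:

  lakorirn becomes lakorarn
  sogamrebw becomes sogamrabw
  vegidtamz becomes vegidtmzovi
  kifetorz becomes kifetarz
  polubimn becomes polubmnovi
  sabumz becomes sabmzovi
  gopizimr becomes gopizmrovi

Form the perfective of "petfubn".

sabumz and kifetorz both end in -z yet inflect differently (sabmzovi, kifetarz), so the final letter is not what conditions the rule; the second-to-last letter is.
"petfubn" has second-to-last letter 'b'. The one such stem in the data (sogamrebw → sogamrabw) changes the last vowel to 'a' (as do kifetorz, lakorirn), so the same rule applies.
The other pattern: stems whose second-to-last letter is 'm' delete the last vowel and add -ovi.
So petfubn → petfabn.

petfabn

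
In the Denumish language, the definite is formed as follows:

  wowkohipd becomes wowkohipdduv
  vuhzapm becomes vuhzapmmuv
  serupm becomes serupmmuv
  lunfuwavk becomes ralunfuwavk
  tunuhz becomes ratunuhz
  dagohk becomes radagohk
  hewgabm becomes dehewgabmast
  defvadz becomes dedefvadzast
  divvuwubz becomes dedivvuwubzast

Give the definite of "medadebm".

demedadebmast

vuhzapm and hewgabm both end in -m yet inflect differently (vuhzapmmuv, dehewgabmast), so the final letter is not what conditions the rule; the second-to-last letter is.
"medadebm" has second-to-last letter 'b'. The stems whose second-to-last letter is 'b' (hewgabm → dehewgabmast, divvuwubz → dedivvuwubzast) add de- … -ast around the stem.
The other patterns: stems whose second-to-last letter is 'p' double the final consonant and add -uv; stems whose second-to-last letter is 'h' or 'v' add the prefix ra-.
So medadebm → demedadebmast.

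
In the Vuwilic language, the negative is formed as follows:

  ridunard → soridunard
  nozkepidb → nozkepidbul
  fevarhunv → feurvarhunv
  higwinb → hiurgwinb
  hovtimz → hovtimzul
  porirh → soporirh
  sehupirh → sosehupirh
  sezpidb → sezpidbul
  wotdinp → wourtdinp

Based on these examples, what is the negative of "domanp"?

"domanp" has second-to-last letter 'n'. The stems whose second-to-last letter is 'n' (wotdinp → wourtdinp, higwinb → hiurgwinb, fevarhunv → feurvarhunv) insert -ur- after the first vowel.
The other patterns: stems whose second-to-last letter is 'r' add the prefix so-; stems whose second-to-last letter is 'd' or 'm' add -ul.
So domanp → dourmanp.

dourmanp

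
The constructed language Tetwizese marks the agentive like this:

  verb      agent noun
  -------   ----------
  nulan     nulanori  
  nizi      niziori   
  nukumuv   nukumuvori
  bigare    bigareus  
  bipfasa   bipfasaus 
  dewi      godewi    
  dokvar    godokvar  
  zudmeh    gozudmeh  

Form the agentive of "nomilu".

nizi and dewi both end in -i yet inflect differently (niziori, godewi), so the final letter is not what conditions the rule; the first letter is.
"nomilu" begins with n-. The stems beginning with n- (nulan → nulanori, nizi → niziori, nukumuv → nukumuvori) add -ori.
So nomilu → nomiluori.

nomiluori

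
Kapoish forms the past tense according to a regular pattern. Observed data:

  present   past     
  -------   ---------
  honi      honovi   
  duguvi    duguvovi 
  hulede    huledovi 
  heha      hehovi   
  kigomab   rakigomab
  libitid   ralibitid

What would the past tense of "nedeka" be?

heha and kigomab both have last vowel 'a' yet inflect differently (hehovi, rakigomab), so the last vowel is not what conditions the rule; whether the stem ends in a vowel or a consonant is.
"nedeka" ends in a vowel. The stems ending in a vowel (honi → honovi, duguvi → duguvovi, hulede → huledovi) drop the final letter and add -ovi.
The other pattern: stems ending in a consonant add the prefix ra-.
So nedeka → nedekovi.

nedekovi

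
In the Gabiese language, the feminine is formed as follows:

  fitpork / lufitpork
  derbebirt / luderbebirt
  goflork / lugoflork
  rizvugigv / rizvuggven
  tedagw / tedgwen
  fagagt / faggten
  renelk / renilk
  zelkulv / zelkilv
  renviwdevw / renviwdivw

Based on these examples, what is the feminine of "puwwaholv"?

puwwahilv

derbebirt and fagagt both end in -t yet inflect differently (luderbebirt, faggten), so the final letter is not what conditions the rule; the second-to-last letter is.
"puwwaholv" has second-to-last letter 'l'. The stems whose second-to-last letter is 'l' (renelk → renilk, zelkulv → zelkilv) change the last vowel to 'i'.
So puwwaholv → puwwahilv.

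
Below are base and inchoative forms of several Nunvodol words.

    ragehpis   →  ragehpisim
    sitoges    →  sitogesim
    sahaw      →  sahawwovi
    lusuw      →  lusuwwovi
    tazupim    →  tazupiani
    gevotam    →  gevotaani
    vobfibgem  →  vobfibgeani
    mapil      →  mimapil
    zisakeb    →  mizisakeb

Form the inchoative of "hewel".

ragehpis and tazupim both have last vowel 'i' yet inflect differently (ragehpisim, tazupiani), so the last vowel is not what conditions the rule; the final letter is.
"hewel" ends in -l. The one such stem in the data (mapil → mimapil) adds the prefix mi-, so the same rule applies.
The other patterns: stems ending in -s add -im; stems ending in -w double the final consonant and add -ovi; stems ending in -m drop the final letter and add -ani.
So hewel → mihewel.

mihewel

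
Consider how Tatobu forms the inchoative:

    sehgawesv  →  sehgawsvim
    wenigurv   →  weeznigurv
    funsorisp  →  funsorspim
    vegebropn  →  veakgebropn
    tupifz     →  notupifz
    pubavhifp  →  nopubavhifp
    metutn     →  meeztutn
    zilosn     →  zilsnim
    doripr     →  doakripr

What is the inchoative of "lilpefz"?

pubavhifp and funsorisp both end in -p yet inflect differently (nopubavhifp, funsorspim), so the final letter is not what conditions the rule; the second-to-last letter is.
"lilpefz" has second-to-last letter 'f'. The stems whose second-to-last letter is 'f' (tupifz → notupifz, pubavhifp → nopubavhifp) add the prefix no-.
The other patterns: stems whose second-to-last letter is 'p' insert -ak- after the first vowel; stems whose second-to-last letter is 's' delete the last vowel and add -im; stems whose second-to-last letter is 'r' or 't' insert -ez- after the first vowel.
So lilpefz → nolilpefz.

nolilpefz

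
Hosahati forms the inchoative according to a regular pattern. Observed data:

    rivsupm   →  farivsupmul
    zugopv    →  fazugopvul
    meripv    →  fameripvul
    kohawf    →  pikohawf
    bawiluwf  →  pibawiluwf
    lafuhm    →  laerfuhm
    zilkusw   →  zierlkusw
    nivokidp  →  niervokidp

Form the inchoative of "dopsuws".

pidopsuws

rivsupm and lafuhm both end in -m yet inflect differently (farivsupmul, laerfuhm), so the final letter is not what conditions the rule; the second-to-last letter is.
"dopsuws" has second-to-last letter 'w'. The stems whose second-to-last letter is 'w' (kohawf → pikohawf, bawiluwf → pibawiluwf) add the prefix pi-.
The other patterns: stems whose second-to-last letter is 'p' add fa- … -ul around the stem; stems whose second-to-last letter is 'd', 'h' or 's' insert -er- after the first vowel.
So dopsuws → pidopsuws.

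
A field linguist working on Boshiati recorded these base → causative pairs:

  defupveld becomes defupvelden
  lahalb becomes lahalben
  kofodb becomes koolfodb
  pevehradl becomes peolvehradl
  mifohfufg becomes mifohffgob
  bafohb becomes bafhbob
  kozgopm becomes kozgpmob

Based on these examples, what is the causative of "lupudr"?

lahalb and kofodb both end in -b yet inflect differently (lahalben, koolfodb), so the final letter is not what conditions the rule; the second-to-last letter is.
"lupudr" has second-to-last letter 'd'. The stems whose second-to-last letter is 'd' (kofodb → koolfodb, pevehradl → peolvehradl) insert -ol- after the first vowel.
So lupudr → luolpudr.

luolpudr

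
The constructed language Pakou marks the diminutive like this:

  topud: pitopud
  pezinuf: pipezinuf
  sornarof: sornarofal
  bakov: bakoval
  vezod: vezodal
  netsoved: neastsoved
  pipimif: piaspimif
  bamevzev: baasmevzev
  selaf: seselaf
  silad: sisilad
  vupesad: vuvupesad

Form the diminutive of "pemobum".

pipemobum

"pemobum" has last vowel 'u'. The stems whose last vowel is 'u' (topud → pitopud, pezinuf → pipezinuf) add the prefix pi-.
The other patterns: stems whose last vowel is 'o' add -al; stems whose last vowel is 'e' or 'i' insert -as- after the first vowel; stems whose last vowel is 'a' repeat the first consonant+vowel as a prefix.
So pemobum → pipemobum.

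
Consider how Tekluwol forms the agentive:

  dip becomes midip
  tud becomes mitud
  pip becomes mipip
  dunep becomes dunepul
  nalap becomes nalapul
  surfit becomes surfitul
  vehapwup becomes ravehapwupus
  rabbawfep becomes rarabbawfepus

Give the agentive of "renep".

renepul

dip and dunep both end in -p yet inflect differently (midip, dunepul), so the final letter is not what conditions the rule; the number of vowels is.
"renep" has 2 vowels. The stems with 2 vowels (dunep → dunepul, nalap → nalapul, surfit → surfitul) add -ul.
So renep → renepul.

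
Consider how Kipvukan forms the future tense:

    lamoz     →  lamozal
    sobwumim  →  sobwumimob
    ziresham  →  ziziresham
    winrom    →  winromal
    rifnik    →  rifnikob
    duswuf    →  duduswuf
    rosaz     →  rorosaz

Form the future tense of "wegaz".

sobwumim and winrom both end in -m yet inflect differently (sobwumimob, winromal), so the final letter is not what conditions the rule; the last vowel is.
"wegaz" has last vowel 'a'. The stems whose last vowel is 'a' (ziresham → ziziresham, rosaz → rorosaz) repeat the first consonant+vowel as a prefix.
The other patterns: stems whose last vowel is 'i' add -ob; stems whose last vowel is 'o' add -al.
So wegaz → wewegaz.

wewegaz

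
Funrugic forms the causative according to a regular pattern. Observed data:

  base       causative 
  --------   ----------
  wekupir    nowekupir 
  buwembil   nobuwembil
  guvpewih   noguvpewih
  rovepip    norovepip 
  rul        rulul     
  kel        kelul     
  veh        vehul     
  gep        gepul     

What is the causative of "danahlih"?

nodanahlih

"danahlih" has 3 vowels. The stems with 3 vowels (wekupir → nowekupir, buwembil → nobuwembil, guvpewih → noguvpewih) add the prefix no-.
So danahlih → nodanahlih.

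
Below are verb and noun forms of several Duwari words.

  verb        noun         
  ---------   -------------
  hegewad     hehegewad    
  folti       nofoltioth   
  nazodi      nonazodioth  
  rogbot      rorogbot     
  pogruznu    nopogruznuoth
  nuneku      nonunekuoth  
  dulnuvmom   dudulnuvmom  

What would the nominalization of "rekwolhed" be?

rerekwolhed

"rekwolhed" ends in a consonant. The stems ending in a consonant (rogbot → rorogbot, hegewad → hehegewad, dulnuvmom → dudulnuvmom) repeat the first consonant+vowel as a prefix.
So rekwolhed → rerekwolhed.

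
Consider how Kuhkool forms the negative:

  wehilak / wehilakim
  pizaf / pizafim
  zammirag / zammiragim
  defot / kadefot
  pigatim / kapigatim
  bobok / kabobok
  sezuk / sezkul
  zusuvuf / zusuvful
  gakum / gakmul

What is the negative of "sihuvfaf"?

sihuvfafim

wehilak and bobok both end in -k yet inflect differently (wehilakim, kabobok), so the final letter is not what conditions the rule; the last vowel is.
"sihuvfaf" has last vowel 'a'. The stems whose last vowel is 'a' (wehilak → wehilakim, pizaf → pizafim, zammirag → zammiragim) add -im.
The other patterns: stems whose last vowel is 'i' or 'o' add the prefix ka-; stems whose last vowel is 'u' delete the last vowel and add -ul.
So sihuvfaf → sihuvfafim.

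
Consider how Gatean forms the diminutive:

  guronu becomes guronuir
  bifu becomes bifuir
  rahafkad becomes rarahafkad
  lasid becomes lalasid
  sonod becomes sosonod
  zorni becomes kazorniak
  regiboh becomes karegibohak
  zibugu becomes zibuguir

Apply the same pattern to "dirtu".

dirtuir

"dirtu" ends in -u. The stems ending in -u (zibugu → zibuguir, guronu → guronuir, bifu → bifuir) add -ir.
So dirtu → dirtuir.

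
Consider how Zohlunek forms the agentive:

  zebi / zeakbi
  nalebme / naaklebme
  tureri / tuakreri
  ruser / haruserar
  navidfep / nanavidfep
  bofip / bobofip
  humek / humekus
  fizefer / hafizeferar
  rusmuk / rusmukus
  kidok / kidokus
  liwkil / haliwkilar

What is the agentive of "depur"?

hadepurar

navidfep and ruser both have last vowel 'e' yet inflect differently (nanavidfep, haruserar), so the last vowel is not what conditions the rule; the final letter is.
"depur" ends in -r. The stems ending in -r (ruser → haruserar, fizefer → hafizeferar) add ha- … -ar around the stem.
So depur → hadepurar.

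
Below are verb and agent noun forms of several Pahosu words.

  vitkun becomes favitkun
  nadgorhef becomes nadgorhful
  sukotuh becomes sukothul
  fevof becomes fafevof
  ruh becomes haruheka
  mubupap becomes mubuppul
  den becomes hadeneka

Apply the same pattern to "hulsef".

fahulsef

den and vitkun both end in -n yet inflect differently (hadeneka, favitkun), so the final letter is not what conditions the rule; the number of vowels is.
"hulsef" has 2 vowels. The stems with 2 vowels (vitkun → favitkun, fevof → fafevof) add the prefix fa-.
The other patterns: stems with 1 vowel add ha- … -eka around the stem; stems with 3 vowels delete the last vowel and add -ul.
So hulsef → fahulsef.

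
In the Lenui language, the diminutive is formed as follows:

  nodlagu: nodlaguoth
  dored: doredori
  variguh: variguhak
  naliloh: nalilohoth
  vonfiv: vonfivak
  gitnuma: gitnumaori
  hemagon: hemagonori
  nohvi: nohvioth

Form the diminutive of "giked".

variguh and naliloh both end in -h yet inflect differently (variguhak, nalilohoth), so the final letter is not what conditions the rule; the first letter is.
"giked" begins with g-. The one such stem in the data (gitnuma → gitnumaori) adds -ori, so the same rule applies.
The other patterns: stems beginning with v- add -ak; stems beginning with n- add -oth.
So giked → gikedori.

gikedori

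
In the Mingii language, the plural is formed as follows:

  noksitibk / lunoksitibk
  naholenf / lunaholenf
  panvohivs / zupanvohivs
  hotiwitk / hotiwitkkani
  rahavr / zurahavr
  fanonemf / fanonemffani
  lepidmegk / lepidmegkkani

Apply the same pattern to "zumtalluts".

zumtallutssani

"zumtalluts" has second-to-last letter 't'. The one such stem in the data (hotiwitk → hotiwitkkani) doubles the final consonant and adds -ani (as do lepidmegk, fanonemf), so the same rule applies.
The other patterns: stems whose second-to-last letter is 'b' or 'n' add the prefix lu-; stems whose second-to-last letter is 'v' add the prefix zu-.
So zumtalluts → zumtallutssani.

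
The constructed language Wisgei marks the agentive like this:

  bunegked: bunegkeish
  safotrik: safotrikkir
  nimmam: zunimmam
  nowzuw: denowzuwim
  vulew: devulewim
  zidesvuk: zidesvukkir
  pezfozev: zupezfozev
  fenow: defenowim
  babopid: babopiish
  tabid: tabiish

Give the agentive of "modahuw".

nowzuw and zidesvuk both have last vowel 'u' yet inflect differently (denowzuwim, zidesvukkir), so the last vowel is not what conditions the rule; the final letter is.
"modahuw" ends in -w. The stems ending in -w (nowzuw → denowzuwim, fenow → defenowim, vulew → devulewim) add de- … -im around the stem.
The other patterns: stems ending in -k double the final consonant and add -ir; stems ending in -d drop the final letter and add -ish; stems ending in -m or -v add the prefix zu-.
So modahuw → demodahuwim.

demodahuwim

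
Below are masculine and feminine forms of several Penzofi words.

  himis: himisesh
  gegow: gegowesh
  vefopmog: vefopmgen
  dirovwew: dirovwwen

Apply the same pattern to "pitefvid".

pitefvden

gegow and dirovwew both end in -w yet inflect differently (gegowesh, dirovwwen), so the final letter is not what conditions the rule; the number of vowels is.
"pitefvid" has 3 vowels. The stems with 3 vowels (vefopmog → vefopmgen, dirovwew → dirovwwen) delete the last vowel and add -en.
The other pattern: stems with 2 vowels add -esh.
So pitefvid → pitefvden.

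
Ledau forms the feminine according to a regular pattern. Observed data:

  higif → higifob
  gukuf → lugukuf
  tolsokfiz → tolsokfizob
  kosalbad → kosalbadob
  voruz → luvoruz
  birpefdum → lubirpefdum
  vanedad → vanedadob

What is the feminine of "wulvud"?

voruz and tolsokfiz both end in -z yet inflect differently (luvoruz, tolsokfizob), so the final letter is not what conditions the rule; the last vowel is.
"wulvud" has last vowel 'u'. The stems whose last vowel is 'u' (birpefdum → lubirpefdum, voruz → luvoruz, gukuf → lugukuf) add the prefix lu-.
The other pattern: stems whose last vowel is 'a' or 'i' add -ob.
So wulvud → luwulvud.

luwulvud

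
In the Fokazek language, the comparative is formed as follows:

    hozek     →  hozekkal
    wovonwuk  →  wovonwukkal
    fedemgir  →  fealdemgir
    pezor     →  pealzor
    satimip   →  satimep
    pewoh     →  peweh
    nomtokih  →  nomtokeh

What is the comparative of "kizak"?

fedemgir and satimip both have last vowel 'i' yet inflect differently (fealdemgir, satimep), so the last vowel is not what conditions the rule; the final letter is.
"kizak" ends in -k. The stems ending in -k (hozek → hozekkal, wovonwuk → wovonwukkal) double the final consonant and add -al.
The other patterns: stems ending in -r insert -al- after the first vowel; stems ending in -h or -p change the last vowel to 'e'.
So kizak → kizakkal.

kizakkal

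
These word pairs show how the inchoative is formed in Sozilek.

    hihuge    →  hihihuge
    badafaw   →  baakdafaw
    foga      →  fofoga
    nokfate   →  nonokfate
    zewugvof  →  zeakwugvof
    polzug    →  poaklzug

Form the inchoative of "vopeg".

voakpeg

foga and badafaw both have last vowel 'a' yet inflect differently (fofoga, baakdafaw), so the last vowel is not what conditions the rule; whether the stem ends in a vowel or a consonant is.
"vopeg" ends in a consonant. The stems ending in a consonant (badafaw → baakdafaw, polzug → poaklzug, zewugvof → zeakwugvof) insert -ak- after the first vowel.
So vopeg → voakpeg.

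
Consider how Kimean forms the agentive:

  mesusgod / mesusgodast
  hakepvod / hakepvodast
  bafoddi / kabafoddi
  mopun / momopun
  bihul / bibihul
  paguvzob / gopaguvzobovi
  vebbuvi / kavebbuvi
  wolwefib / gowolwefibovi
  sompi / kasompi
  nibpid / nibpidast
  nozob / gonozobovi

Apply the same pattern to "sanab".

wolwefib and sompi both have last vowel 'i' yet inflect differently (gowolwefibovi, kasompi), so the last vowel is not what conditions the rule; the final letter is.
"sanab" ends in -b. The stems ending in -b (nozob → gonozobovi, paguvzob → gopaguvzobovi, wolwefib → gowolwefibovi) add go- … -ovi around the stem.
So sanab → gosanabovi.

gosanabovi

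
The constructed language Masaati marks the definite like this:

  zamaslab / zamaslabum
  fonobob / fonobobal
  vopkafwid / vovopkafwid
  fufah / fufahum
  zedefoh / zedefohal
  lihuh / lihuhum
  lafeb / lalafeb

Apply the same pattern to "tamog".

lafeb and fonobob both end in -b yet inflect differently (lalafeb, fonobobal), so the final letter is not what conditions the rule; the last vowel is.
"tamog" has last vowel 'o'. The stems whose last vowel is 'o' (fonobob → fonobobal, zedefoh → zedefohal) add -al.
So tamog → tamogal.

tamogal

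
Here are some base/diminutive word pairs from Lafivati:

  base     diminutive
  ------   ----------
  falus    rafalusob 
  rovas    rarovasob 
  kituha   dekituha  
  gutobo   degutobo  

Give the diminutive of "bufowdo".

rovas and kituha both have last vowel 'a' yet inflect differently (rarovasob, dekituha), so the last vowel is not what conditions the rule; the final letter is.
"bufowdo" ends in -o. The one such stem in the data (gutobo → degutobo) adds the prefix de-, so the same rule applies.
The other pattern: stems ending in -s add ra- … -ob around the stem.
So bufowdo → debufowdo.

debufowdo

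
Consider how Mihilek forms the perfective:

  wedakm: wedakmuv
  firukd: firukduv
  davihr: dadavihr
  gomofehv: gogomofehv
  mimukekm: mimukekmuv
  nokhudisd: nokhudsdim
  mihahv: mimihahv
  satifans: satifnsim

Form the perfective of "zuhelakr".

"zuhelakr" has second-to-last letter 'k'. The stems whose second-to-last letter is 'k' (firukd → firukduv, mimukekm → mimukekmuv, wedakm → wedakmuv) add -uv.
So zuhelakr → zuhelakruv.

zuhelakruv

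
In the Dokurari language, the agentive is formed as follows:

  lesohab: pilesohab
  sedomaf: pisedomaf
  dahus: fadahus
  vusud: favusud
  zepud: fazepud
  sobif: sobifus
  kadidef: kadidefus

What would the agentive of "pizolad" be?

sedomaf and sobif both end in -f yet inflect differently (pisedomaf, sobifus), so the final letter is not what conditions the rule; the last vowel is.
"pizolad" has last vowel 'a'. The stems whose last vowel is 'a' (lesohab → pilesohab, sedomaf → pisedomaf) add the prefix pi-.
The other patterns: stems whose last vowel is 'u' add the prefix fa-; stems whose last vowel is 'e' or 'i' add -us.
So pizolad → pipizolad.

pipizolad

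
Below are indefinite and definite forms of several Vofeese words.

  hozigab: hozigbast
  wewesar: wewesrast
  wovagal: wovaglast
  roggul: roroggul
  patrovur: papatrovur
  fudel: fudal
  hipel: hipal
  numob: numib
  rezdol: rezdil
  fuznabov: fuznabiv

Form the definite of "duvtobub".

wovagal and roggul both end in -l yet inflect differently (wovaglast, roroggul), so the final letter is not what conditions the rule; the last vowel is.
"duvtobub" has last vowel 'u'. The stems whose last vowel is 'u' (roggul → roroggul, patrovur → papatrovur) repeat the first consonant+vowel as a prefix.
So duvtobub → duduvtobub.

duduvtobub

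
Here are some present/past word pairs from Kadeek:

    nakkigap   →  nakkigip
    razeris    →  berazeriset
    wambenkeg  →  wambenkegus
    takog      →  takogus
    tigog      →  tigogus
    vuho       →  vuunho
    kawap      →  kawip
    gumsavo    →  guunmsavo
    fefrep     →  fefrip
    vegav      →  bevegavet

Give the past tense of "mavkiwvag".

mavkiwvagus

tigog and vuho both have last vowel 'o' yet inflect differently (tigogus, vuunho), so the last vowel is not what conditions the rule; the final letter is.
"mavkiwvag" ends in -g. The stems ending in -g (tigog → tigogus, wambenkeg → wambenkegus, takog → takogus) add -us.
The other patterns: stems ending in -o insert -un- after the first vowel; stems ending in -p change the last vowel to 'i'; stems ending in -s or -v add be- … -et around the stem.
So mavkiwvag → mavkiwvagus.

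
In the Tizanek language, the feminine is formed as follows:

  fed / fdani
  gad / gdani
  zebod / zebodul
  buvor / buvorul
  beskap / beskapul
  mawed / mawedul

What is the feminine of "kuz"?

fed and zebod both end in -d yet inflect differently (fdani, zebodul), so the final letter is not what conditions the rule; the number of vowels is.
"kuz" has 1 vowel. The stems with 1 vowel (fed → fdani, gad → gdani) delete the last vowel and add -ani.
So kuz → kzani.

kzani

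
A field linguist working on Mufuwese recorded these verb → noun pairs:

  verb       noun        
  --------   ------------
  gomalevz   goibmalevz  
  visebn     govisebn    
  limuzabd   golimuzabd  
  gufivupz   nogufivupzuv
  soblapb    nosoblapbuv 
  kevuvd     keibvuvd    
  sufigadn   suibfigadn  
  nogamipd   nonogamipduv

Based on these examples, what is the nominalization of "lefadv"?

leibfadv

nogamipd and limuzabd both end in -d yet inflect differently (nonogamipduv, golimuzabd), so the final letter is not what conditions the rule; the second-to-last letter is.
"lefadv" has second-to-last letter 'd'. The one such stem in the data (sufigadn → suibfigadn) inserts -ib- after the first vowel (as do kevuvd, gomalevz), so the same rule applies.
The other patterns: stems whose second-to-last letter is 'p' add no- … -uv around the stem; stems whose second-to-last letter is 'b' add the prefix go-.
So lefadv → leibfadv.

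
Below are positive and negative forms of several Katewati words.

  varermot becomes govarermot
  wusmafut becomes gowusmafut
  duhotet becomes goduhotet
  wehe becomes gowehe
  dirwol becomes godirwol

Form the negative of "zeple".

Every pair shown (varermot → govarermot, wusmafut → gowusmafut, duhotet → goduhotet, …) follows the same rule: add the prefix go-.
So zeple → gozeple.

gozeple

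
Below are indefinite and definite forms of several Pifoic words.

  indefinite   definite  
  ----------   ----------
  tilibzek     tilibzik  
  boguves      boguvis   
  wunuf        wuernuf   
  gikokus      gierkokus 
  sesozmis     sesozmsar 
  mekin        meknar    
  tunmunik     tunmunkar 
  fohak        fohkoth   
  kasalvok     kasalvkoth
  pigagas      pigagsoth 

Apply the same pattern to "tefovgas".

tefovgsoth

"tefovgas" has last vowel 'a'. The stems whose last vowel is 'a' (fohak → fohkoth, pigagas → pigagsoth) delete the last vowel and add -oth.
So tefovgas → tefovgsoth.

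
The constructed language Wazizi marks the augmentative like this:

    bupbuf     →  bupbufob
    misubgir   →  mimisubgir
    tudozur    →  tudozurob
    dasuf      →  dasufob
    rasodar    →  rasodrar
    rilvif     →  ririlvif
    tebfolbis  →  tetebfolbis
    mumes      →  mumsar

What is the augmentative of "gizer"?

rilvif and dasuf both end in -f yet inflect differently (ririlvif, dasufob), so the final letter is not what conditions the rule; the last vowel is.
"gizer" has last vowel 'e'. The one such stem in the data (mumes → mumsar) deletes the last vowel and adds -ar (as does rasodar), so the same rule applies.
So gizer → gizrar.

gizrar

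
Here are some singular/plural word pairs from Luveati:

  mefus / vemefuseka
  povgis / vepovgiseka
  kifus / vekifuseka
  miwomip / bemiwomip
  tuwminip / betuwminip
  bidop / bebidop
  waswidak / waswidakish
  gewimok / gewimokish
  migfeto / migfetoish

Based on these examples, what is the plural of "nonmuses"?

venonmuseseka

povgis and miwomip both have last vowel 'i' yet inflect differently (vepovgiseka, bemiwomip), so the last vowel is not what conditions the rule; the final letter is.
"nonmuses" ends in -s. The stems ending in -s (mefus → vemefuseka, povgis → vepovgiseka, kifus → vekifuseka) add ve- … -eka around the stem.
So nonmuses → venonmuseseka.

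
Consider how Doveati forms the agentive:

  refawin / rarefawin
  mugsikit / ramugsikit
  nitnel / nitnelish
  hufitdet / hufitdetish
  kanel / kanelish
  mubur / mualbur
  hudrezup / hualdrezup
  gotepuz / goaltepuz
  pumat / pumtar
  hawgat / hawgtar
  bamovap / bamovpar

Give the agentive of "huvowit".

rahuvowit

"huvowit" has last vowel 'i'. The stems whose last vowel is 'i' (refawin → rarefawin, mugsikit → ramugsikit) add the prefix ra-.
So huvowit → rahuvowit.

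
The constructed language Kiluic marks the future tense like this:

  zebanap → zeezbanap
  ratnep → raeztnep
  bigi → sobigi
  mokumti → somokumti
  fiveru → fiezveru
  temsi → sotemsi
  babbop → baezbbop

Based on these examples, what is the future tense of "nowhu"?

bigi and babbop both begin with b- yet inflect differently (sobigi, baezbbop), so the first letter is not what conditions the rule; the final letter is.
"nowhu" ends in -u. The one such stem in the data (fiveru → fiezveru) inserts -ez- after the first vowel (as do zebanap, babbop), so the same rule applies.
So nowhu → noezwhu.

noezwhu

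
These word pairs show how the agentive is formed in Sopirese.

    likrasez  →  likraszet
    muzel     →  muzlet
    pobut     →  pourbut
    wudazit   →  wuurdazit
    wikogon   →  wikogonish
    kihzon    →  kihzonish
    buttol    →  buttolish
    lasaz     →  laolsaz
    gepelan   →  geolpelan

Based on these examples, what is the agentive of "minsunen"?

muzel and buttol both end in -l yet inflect differently (muzlet, buttolish), so the final letter is not what conditions the rule; the last vowel is.
"minsunen" has last vowel 'e'. The stems whose last vowel is 'e' (likrasez → likraszet, muzel → muzlet) delete the last vowel and add -et.
The other patterns: stems whose last vowel is 'i' or 'u' insert -ur- after the first vowel; stems whose last vowel is 'o' add -ish; stems whose last vowel is 'a' insert -ol- after the first vowel.
So minsunen → minsunnet.

minsunnet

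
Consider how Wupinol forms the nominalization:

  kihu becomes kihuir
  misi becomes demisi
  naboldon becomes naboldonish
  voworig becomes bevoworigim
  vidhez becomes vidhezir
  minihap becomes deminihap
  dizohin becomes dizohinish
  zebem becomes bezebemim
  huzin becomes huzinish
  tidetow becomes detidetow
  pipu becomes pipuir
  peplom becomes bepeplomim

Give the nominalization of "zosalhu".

zebem and vidhez both have last vowel 'e' yet inflect differently (bezebemim, vidhezir), so the last vowel is not what conditions the rule; the final letter is.
"zosalhu" ends in -u. The stems ending in -u (kihu → kihuir, pipu → pipuir) add -ir.
So zosalhu → zosalhuir.

zosalhuir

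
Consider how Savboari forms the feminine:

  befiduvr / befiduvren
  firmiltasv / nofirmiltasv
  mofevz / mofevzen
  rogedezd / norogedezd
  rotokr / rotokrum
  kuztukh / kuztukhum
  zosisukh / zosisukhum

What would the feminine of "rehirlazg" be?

rotokr and befiduvr both end in -r yet inflect differently (rotokrum, befiduvren), so the final letter is not what conditions the rule; the second-to-last letter is.
"rehirlazg" has second-to-last letter 'z'. The one such stem in the data (rogedezd → norogedezd) adds the prefix no-, so the same rule applies.
The other patterns: stems whose second-to-last letter is 'k' add -um; stems whose second-to-last letter is 'v' add -en.
So rehirlazg → norehirlazg.

norehirlazg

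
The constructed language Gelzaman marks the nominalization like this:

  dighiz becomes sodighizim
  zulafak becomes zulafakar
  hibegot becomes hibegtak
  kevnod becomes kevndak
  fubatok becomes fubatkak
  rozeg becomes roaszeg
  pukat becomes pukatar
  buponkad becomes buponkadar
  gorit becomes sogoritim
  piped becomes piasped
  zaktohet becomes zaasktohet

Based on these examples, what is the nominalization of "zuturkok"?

pukat and gorit both end in -t yet inflect differently (pukatar, sogoritim), so the final letter is not what conditions the rule; the last vowel is.
"zuturkok" has last vowel 'o'. The stems whose last vowel is 'o' (hibegot → hibegtak, fubatok → fubatkak, kevnod → kevndak) delete the last vowel and add -ak.
The other patterns: stems whose last vowel is 'a' add -ar; stems whose last vowel is 'i' add so- … -im around the stem; stems whose last vowel is 'e' insert -as- after the first vowel.
So zuturkok → zuturkkak.

zuturkkak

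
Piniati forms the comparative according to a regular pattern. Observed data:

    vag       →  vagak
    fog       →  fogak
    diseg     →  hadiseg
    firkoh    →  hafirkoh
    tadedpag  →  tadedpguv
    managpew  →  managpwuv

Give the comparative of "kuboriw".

vag and diseg both end in -g yet inflect differently (vagak, hadiseg), so the final letter is not what conditions the rule; the number of vowels is.
"kuboriw" has 3 vowels. The stems with 3 vowels (tadedpag → tadedpguv, managpew → managpwuv) delete the last vowel and add -uv.
So kuboriw → kuborwuv.

kuborwuv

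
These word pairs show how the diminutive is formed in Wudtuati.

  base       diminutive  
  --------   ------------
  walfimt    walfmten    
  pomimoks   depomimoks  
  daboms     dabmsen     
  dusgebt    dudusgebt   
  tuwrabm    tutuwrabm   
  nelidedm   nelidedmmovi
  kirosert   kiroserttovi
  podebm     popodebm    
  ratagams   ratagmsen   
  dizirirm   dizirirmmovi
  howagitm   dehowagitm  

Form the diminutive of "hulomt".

hulmten

"hulomt" has second-to-last letter 'm'. The stems whose second-to-last letter is 'm' (ratagams → ratagmsen, walfimt → walfmten, daboms → dabmsen) delete the last vowel and add -en.
The other patterns: stems whose second-to-last letter is 'k' or 't' add the prefix de-; stems whose second-to-last letter is 'd' or 'r' double the final consonant and add -ovi; stems whose second-to-last letter is 'b' repeat the first consonant+vowel as a prefix.
So hulomt → hulmten.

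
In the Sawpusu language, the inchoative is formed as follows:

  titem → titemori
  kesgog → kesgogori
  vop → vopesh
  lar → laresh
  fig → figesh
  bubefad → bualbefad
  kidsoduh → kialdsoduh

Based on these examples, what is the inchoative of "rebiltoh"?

realbiltoh

fig and kesgog both end in -g yet inflect differently (figesh, kesgogori), so the final letter is not what conditions the rule; the number of vowels is.
"rebiltoh" has 3 vowels. The stems with 3 vowels (kidsoduh → kialdsoduh, bubefad → bualbefad) insert -al- after the first vowel.
So rebiltoh → realbiltoh.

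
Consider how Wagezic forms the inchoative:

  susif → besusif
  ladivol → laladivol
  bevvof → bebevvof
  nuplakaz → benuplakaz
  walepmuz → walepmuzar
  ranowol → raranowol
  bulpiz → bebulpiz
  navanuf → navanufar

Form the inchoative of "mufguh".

"mufguh" has last vowel 'u'. The stems whose last vowel is 'u' (navanuf → navanufar, walepmuz → walepmuzar) add -ar.
The other patterns: stems whose last vowel is 'o' repeat the first consonant+vowel as a prefix; stems whose last vowel is 'a' or 'i' add the prefix be-.
So mufguh → mufguhar.

mufguhar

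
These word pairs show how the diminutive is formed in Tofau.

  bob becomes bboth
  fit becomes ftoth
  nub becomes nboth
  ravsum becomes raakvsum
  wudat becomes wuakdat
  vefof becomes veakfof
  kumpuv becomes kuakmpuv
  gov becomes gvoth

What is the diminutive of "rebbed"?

reakbbed

kumpuv and gov both end in -v yet inflect differently (kuakmpuv, gvoth), so the final letter is not what conditions the rule; the number of vowels is.
"rebbed" has 2 vowels. The stems with 2 vowels (vefof → veakfof, kumpuv → kuakmpuv, ravsum → raakvsum) insert -ak- after the first vowel.
The other pattern: stems with 1 vowel delete the last vowel and add -oth.
So rebbed → reakbbed.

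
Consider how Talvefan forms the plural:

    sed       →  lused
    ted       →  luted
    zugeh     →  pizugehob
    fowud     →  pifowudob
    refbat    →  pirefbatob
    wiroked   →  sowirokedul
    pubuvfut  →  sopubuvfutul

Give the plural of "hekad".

pihekadob

sed and fowud both end in -d yet inflect differently (lused, pifowudob), so the final letter is not what conditions the rule; the number of vowels is.
"hekad" has 2 vowels. The stems with 2 vowels (zugeh → pizugehob, fowud → pifowudob, refbat → pirefbatob) add pi- … -ob around the stem.
The other patterns: stems with 1 vowel add the prefix lu-; stems with 3 vowels add so- … -ul around the stem.
So hekad → pihekadob.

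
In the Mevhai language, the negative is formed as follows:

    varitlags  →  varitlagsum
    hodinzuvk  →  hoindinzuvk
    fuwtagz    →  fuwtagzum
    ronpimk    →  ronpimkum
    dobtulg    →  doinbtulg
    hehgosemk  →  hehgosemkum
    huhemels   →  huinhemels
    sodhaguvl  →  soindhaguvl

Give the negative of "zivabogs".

zivabogsum

"zivabogs" has second-to-last letter 'g'. The stems whose second-to-last letter is 'g' (varitlags → varitlagsum, fuwtagz → fuwtagzum) add -um.
The other pattern: stems whose second-to-last letter is 'l' or 'v' insert -in- after the first vowel.
So zivabogs → zivabogsum.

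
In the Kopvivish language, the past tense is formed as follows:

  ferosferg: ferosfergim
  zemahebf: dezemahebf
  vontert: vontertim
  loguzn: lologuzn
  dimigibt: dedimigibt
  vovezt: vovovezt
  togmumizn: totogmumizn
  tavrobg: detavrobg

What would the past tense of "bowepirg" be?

vontert and dimigibt both end in -t yet inflect differently (vontertim, dedimigibt), so the final letter is not what conditions the rule; the second-to-last letter is.
"bowepirg" has second-to-last letter 'r'. The stems whose second-to-last letter is 'r' (vontert → vontertim, ferosferg → ferosfergim) add -im.
The other patterns: stems whose second-to-last letter is 'b' add the prefix de-; stems whose second-to-last letter is 'z' repeat the first consonant+vowel as a prefix.
So bowepirg → bowepirgim.

bowepirgim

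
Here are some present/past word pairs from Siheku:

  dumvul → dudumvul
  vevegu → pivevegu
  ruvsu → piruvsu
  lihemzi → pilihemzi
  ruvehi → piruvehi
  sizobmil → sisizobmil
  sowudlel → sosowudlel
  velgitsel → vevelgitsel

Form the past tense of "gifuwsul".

dumvul and ruvsu both have last vowel 'u' yet inflect differently (dudumvul, piruvsu), so the last vowel is not what conditions the rule; whether the stem ends in a vowel or a consonant is.
"gifuwsul" ends in a consonant. The stems ending in a consonant (sizobmil → sisizobmil, dumvul → dudumvul, velgitsel → vevelgitsel) repeat the first consonant+vowel as a prefix.
The other pattern: stems ending in a vowel add the prefix pi-.
So gifuwsul → gigifuwsul.

gigifuwsul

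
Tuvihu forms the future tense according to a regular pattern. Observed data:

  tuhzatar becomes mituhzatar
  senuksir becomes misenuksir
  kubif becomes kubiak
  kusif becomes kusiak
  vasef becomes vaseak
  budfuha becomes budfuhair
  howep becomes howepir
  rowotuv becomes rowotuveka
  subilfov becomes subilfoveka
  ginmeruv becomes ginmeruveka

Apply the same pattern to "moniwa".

senuksir and kubif both have last vowel 'i' yet inflect differently (misenuksir, kubiak), so the last vowel is not what conditions the rule; the final letter is.
"moniwa" ends in -a. The one such stem in the data (budfuha → budfuhair) adds -ir, so the same rule applies.
The other patterns: stems ending in -r add the prefix mi-; stems ending in -f drop the final letter and add -ak; stems ending in -v add -eka.
So moniwa → moniwair.

moniwair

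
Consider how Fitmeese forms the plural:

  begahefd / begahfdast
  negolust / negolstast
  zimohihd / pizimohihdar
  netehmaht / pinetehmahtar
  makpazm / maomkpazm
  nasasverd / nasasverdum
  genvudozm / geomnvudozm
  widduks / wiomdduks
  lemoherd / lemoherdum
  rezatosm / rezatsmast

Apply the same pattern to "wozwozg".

"wozwozg" has second-to-last letter 'z'. The stems whose second-to-last letter is 'z' (makpazm → maomkpazm, genvudozm → geomnvudozm) insert -om- after the first vowel.
The other patterns: stems whose second-to-last letter is 'f' or 's' delete the last vowel and add -ast; stems whose second-to-last letter is 'r' add -um; stems whose second-to-last letter is 'h' add pi- … -ar around the stem.
So wozwozg → woomzwozg.

woomzwozg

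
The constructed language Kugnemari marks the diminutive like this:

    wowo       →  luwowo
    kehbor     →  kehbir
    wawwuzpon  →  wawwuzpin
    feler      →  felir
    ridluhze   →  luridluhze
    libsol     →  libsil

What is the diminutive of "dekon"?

dekin

wowo and kehbor both have last vowel 'o' yet inflect differently (luwowo, kehbir), so the last vowel is not what conditions the rule; whether the stem ends in a vowel or a consonant is.
"dekon" ends in a consonant. The stems ending in a consonant (kehbor → kehbir, libsol → libsil, feler → felir) change the last vowel to 'i'.
The other pattern: stems ending in a vowel add the prefix lu-.
So dekon → dekin.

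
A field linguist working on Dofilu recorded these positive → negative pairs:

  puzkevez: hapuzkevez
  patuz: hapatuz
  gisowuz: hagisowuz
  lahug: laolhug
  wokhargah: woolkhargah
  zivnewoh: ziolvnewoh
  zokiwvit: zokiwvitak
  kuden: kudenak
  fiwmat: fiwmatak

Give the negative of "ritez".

haritez

"ritez" ends in -z. The stems ending in -z (puzkevez → hapuzkevez, patuz → hapatuz, gisowuz → hagisowuz) add the prefix ha-.
The other patterns: stems ending in -g or -h insert -ol- after the first vowel; stems ending in -n or -t add -ak.
So ritez → haritez.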